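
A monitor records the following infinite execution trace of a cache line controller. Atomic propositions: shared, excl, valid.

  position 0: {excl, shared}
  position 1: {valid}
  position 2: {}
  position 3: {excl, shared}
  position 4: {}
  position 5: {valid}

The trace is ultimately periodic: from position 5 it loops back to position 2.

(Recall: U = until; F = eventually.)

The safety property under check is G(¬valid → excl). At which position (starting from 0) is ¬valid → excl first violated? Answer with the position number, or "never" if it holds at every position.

Check ¬valid → excl at each position in order: 0 ✓, 1 ✓.
At position 2 the labels are {}, so ¬valid → excl is false there. This is the first violation.

2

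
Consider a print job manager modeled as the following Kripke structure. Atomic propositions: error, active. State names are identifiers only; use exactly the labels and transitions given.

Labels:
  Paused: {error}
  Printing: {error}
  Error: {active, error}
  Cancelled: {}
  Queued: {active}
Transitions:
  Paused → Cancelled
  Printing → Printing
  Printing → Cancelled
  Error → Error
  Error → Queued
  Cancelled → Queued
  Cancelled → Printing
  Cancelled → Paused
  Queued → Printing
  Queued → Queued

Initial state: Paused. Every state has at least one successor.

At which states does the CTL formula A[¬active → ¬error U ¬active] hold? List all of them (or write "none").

{Paused, Printing, Cancelled}

States satisfying ¬active → ¬error: {Error, Cancelled, Queued}.
States satisfying ¬active: {Paused, Printing, Cancelled}.
States satisfying A[¬active → ¬error U ¬active]: {Paused, Printing, Cancelled}.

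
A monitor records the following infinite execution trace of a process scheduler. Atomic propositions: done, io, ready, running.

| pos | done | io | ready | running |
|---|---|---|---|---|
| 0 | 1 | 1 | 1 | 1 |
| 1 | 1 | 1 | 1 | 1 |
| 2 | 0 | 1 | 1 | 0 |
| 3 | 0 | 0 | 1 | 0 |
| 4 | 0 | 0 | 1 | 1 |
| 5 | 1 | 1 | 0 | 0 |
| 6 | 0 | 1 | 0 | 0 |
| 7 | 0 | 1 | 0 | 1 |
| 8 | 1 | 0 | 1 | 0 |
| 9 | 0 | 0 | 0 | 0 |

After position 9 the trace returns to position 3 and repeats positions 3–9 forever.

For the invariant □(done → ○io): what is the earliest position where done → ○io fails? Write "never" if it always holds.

8

Check done → ○io at each position in order: 0 ✓, 1 ✓, 2 ✓, 3 ✓, 4 ✓, 5 ✓, 6 ✓, 7 ✓.
At position 8 the labels are {done, ready} and the next position 9 has {}, so done → ○io is false there. This is the first violation.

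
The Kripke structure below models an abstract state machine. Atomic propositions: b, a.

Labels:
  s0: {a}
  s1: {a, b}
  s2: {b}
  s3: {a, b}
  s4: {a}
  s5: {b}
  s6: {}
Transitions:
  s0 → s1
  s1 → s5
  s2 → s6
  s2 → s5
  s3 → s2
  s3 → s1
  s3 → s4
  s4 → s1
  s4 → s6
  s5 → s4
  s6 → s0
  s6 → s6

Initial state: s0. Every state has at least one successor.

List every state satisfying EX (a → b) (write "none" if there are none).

{s0, s1, s2, s3, s4, s6}

States satisfying a → b: {s1, s2, s3, s5, s6}.
States satisfying EX (a → b): {s0, s1, s2, s3, s4, s6}.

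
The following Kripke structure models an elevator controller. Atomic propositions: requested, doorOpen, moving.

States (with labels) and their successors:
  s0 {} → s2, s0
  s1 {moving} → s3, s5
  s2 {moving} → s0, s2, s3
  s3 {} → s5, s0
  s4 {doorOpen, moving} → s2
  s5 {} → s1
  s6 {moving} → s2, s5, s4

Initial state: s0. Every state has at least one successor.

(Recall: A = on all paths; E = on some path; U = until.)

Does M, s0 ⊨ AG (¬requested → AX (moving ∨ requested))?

Does not hold

States satisfying ¬requested → AX (moving ∨ requested): {s4, s5}.
States satisfying AG (¬requested → AX (moving ∨ requested)): ∅.
s0 is reachable from s0 and violates ¬requested → AX (moving ∨ requested), so AG fails at s0.
s0 ∉ Sat(AG (¬requested → AX (moving ∨ requested))).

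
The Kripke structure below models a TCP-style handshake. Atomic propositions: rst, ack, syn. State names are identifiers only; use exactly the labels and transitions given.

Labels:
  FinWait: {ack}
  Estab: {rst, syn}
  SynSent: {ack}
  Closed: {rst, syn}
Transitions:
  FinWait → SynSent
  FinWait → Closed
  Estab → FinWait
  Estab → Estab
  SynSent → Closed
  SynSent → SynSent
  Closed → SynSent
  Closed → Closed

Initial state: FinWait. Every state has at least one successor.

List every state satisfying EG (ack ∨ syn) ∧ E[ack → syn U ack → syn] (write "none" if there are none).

States satisfying ack ∨ syn: {FinWait, Estab, SynSent, Closed}.
States satisfying EG (ack ∨ syn): {FinWait, Estab, SynSent, Closed}.
States satisfying ack → syn: {Estab, Closed}.
States satisfying E[ack → syn U ack → syn]: {Estab, Closed}.
States satisfying EG (ack ∨ syn) ∧ E[ack → syn U ack → syn]: {Estab, Closed}.

{Estab, Closed}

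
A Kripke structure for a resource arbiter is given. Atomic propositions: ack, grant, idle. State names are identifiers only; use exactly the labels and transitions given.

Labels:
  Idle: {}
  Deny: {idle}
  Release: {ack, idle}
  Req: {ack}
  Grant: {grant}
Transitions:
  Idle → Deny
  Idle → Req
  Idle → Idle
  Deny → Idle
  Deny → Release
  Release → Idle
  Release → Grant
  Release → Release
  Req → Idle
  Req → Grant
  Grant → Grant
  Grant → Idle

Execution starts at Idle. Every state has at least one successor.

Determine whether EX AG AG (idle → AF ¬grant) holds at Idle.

Holds

States satisfying AG AG (idle → AF ¬grant): {Idle, Deny, Release, Req, Grant}.
States satisfying EX AG AG (idle → AF ¬grant): {Idle, Deny, Release, Req, Grant}.
Idle ∈ Sat(EX AG AG (idle → AF ¬grant)).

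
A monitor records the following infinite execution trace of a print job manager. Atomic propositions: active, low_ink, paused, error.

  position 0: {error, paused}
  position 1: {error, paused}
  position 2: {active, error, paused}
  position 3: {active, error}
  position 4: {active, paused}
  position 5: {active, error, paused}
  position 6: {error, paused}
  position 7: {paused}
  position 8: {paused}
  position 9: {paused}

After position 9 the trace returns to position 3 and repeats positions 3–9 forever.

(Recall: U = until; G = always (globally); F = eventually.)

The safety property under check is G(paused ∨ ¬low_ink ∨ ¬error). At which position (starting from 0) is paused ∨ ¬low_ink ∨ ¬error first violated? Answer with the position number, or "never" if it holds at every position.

paused ∨ ¬low_ink ∨ ¬error holds at every position 0..9, and those are all the positions the trace ever visits, so the invariant G(paused ∨ ¬low_ink ∨ ¬error) is never violated.

never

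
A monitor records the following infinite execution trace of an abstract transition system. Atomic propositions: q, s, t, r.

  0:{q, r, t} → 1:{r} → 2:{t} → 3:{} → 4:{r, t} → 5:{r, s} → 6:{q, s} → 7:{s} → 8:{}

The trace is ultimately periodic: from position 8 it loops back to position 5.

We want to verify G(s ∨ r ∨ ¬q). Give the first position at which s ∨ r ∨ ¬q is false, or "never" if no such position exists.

s ∨ r ∨ ¬q holds at every position 0..8, and those are all the positions the trace ever visits, so the invariant G(s ∨ r ∨ ¬q) is never violated.

never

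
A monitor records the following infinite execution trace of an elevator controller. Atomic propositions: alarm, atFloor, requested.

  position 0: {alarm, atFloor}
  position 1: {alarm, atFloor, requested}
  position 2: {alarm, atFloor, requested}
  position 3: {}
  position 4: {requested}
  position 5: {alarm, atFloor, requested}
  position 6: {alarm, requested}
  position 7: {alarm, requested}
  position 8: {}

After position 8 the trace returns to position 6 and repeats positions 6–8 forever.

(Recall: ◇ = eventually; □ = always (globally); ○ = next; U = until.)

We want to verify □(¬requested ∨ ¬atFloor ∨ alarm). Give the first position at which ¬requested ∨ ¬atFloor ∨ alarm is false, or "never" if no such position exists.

never

¬requested ∨ ¬atFloor ∨ alarm holds at every position 0..8, and those are all the positions the trace ever visits, so the invariant □(¬requested ∨ ¬atFloor ∨ alarm) is never violated.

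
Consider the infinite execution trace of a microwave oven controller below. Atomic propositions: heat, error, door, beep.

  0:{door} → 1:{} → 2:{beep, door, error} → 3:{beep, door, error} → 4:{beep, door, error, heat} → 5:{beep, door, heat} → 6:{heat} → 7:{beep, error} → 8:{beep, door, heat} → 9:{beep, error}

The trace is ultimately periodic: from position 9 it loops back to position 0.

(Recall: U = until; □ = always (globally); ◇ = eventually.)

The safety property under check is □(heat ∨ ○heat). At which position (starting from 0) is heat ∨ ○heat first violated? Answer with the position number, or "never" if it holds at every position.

0

At position 0 the labels are {door} and the next position 1 has {}, so heat ∨ ○heat is false there. This is the first violation.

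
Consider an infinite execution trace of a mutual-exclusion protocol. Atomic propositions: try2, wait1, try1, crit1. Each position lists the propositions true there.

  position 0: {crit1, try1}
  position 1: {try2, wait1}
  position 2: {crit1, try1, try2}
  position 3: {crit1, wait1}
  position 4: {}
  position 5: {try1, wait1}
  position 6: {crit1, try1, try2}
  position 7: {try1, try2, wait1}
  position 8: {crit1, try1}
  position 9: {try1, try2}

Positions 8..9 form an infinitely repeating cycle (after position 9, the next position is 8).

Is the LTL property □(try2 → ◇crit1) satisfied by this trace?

Holds

try2 → ◇crit1 holds at every position 0..9, and those are all positions ever visited, so □(try2 → ◇crit1) holds.
Positions where try2 holds: 1, 2, 6, 7, 9.
Check ◇crit1 at each: 1→ok, 2→ok, 6→ok, 7→ok, 9→ok.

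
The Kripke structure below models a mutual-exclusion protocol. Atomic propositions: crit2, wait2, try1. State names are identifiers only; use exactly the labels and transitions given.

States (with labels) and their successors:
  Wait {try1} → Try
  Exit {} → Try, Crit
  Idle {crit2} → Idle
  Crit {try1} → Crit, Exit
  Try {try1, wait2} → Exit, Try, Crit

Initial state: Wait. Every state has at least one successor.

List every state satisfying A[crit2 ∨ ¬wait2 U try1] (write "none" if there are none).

{Wait, Exit, Crit, Try}

States satisfying crit2 ∨ ¬wait2: {Wait, Exit, Idle, Crit}.
States satisfying try1: {Wait, Crit, Try}.
States satisfying A[crit2 ∨ ¬wait2 U try1]: {Wait, Exit, Crit, Try}.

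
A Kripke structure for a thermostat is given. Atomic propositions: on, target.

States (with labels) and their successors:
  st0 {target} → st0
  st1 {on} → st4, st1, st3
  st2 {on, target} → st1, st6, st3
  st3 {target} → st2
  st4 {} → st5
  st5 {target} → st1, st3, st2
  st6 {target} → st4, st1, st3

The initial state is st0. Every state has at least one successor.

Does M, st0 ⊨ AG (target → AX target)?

Satisfied

States satisfying target → AX target: {st0, st1, st3, st4}.
States satisfying AG (target → AX target): {st0}.
Every state reachable from st0 satisfies target → AX target.
st0 ∈ Sat(AG (target → AX target)).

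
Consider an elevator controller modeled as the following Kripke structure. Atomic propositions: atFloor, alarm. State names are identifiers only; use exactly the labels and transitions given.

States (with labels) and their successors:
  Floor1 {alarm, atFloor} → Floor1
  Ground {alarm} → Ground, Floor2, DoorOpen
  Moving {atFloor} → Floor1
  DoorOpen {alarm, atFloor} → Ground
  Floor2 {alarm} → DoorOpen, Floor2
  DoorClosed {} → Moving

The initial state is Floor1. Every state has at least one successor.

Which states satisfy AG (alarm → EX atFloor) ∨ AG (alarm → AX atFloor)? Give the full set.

States satisfying alarm → EX atFloor: {Floor1, Ground, Moving, Floor2, DoorClosed}.
States satisfying AG (alarm → EX atFloor): {Floor1, Moving, DoorClosed}.
States satisfying alarm → AX atFloor: {Floor1, Moving, DoorClosed}.
States satisfying AG (alarm → AX atFloor): {Floor1, Moving, DoorClosed}.
States satisfying AG (alarm → EX atFloor) ∨ AG (alarm → AX atFloor): {Floor1, Moving, DoorClosed}.

{Floor1, Moving, DoorClosed}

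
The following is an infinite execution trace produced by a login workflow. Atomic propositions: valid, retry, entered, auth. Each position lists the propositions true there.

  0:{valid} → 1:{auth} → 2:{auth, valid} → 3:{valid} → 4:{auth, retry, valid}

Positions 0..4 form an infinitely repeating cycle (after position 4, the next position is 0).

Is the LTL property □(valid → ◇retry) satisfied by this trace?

valid → ◇retry holds at every position 0..4, and those are all positions ever visited, so □(valid → ◇retry) holds.
Positions where valid holds: 0, 2, 3, 4.
Check ◇retry at each: 0→ok, 2→ok, 3→ok, 4→ok.

Yes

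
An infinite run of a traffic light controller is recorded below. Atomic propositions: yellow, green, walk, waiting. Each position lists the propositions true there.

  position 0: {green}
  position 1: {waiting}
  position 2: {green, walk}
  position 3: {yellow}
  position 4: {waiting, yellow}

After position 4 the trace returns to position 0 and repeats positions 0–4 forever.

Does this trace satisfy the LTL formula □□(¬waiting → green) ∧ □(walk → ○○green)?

Does not hold

□(¬waiting → green) must hold at every position from 0 onward. It fails at position 0, so □□(¬waiting → green) is false.
walk → ○○green must hold at every position from 0 onward. It fails at position 2, so □(walk → ○○green) is false.
Positions where walk holds: 2.
Check ○○green at each: 2→fails.
At position 0: □□(¬waiting → green) is false; □(walk → ○○green) is false; so □□(¬waiting → green) ∧ □(walk → ○○green) is false.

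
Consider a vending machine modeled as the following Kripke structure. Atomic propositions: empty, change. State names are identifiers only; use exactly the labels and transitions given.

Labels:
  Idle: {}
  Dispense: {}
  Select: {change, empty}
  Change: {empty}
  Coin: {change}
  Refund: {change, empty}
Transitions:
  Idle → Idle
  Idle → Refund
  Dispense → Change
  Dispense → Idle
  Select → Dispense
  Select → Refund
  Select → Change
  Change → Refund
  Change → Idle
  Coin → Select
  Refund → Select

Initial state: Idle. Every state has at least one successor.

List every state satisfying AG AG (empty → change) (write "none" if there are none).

none

States satisfying AG (empty → change): ∅.
States satisfying AG AG (empty → change): ∅.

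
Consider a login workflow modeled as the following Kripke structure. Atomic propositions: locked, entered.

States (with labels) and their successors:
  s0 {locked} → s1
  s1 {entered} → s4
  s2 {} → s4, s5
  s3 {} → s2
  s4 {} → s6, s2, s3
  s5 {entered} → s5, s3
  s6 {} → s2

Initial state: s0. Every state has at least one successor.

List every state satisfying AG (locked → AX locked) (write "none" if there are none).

States satisfying locked → AX locked: {s1, s2, s3, s4, s5, s6}.
States satisfying AG (locked → AX locked): {s1, s2, s3, s4, s5, s6}.

{s1, s2, s3, s4, s5, s6}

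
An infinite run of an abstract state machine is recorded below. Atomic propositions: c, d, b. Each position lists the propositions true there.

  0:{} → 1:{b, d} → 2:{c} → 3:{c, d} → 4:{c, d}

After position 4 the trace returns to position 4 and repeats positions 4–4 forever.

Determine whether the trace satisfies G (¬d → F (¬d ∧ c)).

Holds

¬d → F (¬d ∧ c) holds at every position 0..4, and those are all positions ever visited, so G (¬d → F (¬d ∧ c)) holds.
Positions where ¬d holds: 0, 2.
Check F (¬d ∧ c) at each: 0→ok, 2→ok.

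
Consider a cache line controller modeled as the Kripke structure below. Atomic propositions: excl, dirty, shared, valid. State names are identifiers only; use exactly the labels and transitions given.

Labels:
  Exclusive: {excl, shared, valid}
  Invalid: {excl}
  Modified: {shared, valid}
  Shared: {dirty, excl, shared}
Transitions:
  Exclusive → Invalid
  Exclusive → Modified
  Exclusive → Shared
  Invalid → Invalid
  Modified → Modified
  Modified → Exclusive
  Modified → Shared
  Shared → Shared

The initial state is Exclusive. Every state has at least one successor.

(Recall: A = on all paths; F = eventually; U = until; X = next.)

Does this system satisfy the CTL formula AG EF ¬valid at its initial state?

Yes

States satisfying EF ¬valid: {Exclusive, Invalid, Modified, Shared}.
States satisfying AG EF ¬valid: {Exclusive, Invalid, Modified, Shared}.
Every state reachable from Exclusive satisfies EF ¬valid.
Exclusive ∈ Sat(AG EF ¬valid).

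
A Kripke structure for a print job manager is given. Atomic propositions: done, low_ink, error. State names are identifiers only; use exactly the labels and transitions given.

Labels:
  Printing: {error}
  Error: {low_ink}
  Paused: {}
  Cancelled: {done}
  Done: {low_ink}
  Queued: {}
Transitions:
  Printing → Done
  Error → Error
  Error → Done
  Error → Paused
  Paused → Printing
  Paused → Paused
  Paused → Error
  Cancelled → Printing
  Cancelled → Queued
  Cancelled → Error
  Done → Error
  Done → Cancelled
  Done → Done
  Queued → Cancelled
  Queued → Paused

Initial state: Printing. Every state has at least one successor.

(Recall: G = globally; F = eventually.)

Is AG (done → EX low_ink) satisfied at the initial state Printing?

States satisfying done → EX low_ink: {Printing, Error, Paused, Cancelled, Done, Queued}.
States satisfying AG (done → EX low_ink): {Printing, Error, Paused, Cancelled, Done, Queued}.
Every state reachable from Printing satisfies done → EX low_ink.
Printing ∈ Sat(AG (done → EX low_ink)).

Satisfied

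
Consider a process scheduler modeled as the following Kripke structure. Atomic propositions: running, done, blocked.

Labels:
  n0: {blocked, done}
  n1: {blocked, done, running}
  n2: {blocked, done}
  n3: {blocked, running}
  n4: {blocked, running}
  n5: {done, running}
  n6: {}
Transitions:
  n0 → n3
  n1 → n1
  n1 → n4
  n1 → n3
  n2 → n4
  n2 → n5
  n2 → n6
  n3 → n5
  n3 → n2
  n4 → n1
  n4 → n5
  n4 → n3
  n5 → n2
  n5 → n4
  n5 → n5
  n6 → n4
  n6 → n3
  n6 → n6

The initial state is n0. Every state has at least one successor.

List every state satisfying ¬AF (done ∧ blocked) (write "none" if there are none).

{n3, n4, n5, n6}

States satisfying done ∧ blocked: {n0, n1, n2}.
States satisfying AF (done ∧ blocked): {n0, n1, n2}.
States satisfying ¬AF (done ∧ blocked): {n3, n4, n5, n6}.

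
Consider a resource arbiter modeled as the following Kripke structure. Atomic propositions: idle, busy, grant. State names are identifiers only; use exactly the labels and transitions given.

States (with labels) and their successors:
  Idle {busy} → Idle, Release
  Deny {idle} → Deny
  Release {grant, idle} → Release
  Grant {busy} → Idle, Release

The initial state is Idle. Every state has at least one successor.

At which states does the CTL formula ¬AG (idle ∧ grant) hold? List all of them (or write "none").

{Idle, Deny, Grant}

States satisfying idle ∧ grant: {Release}.
States satisfying AG (idle ∧ grant): {Release}.
States satisfying ¬AG (idle ∧ grant): {Idle, Deny, Grant}.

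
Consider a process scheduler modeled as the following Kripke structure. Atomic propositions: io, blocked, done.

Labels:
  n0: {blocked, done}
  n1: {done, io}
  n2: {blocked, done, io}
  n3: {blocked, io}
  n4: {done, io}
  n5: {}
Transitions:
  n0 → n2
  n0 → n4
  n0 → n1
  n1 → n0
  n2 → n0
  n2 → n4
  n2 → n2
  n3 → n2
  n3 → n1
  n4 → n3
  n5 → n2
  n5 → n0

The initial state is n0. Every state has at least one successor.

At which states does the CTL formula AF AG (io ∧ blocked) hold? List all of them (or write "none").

States satisfying AG (io ∧ blocked): ∅.
States satisfying AF AG (io ∧ blocked): ∅.

none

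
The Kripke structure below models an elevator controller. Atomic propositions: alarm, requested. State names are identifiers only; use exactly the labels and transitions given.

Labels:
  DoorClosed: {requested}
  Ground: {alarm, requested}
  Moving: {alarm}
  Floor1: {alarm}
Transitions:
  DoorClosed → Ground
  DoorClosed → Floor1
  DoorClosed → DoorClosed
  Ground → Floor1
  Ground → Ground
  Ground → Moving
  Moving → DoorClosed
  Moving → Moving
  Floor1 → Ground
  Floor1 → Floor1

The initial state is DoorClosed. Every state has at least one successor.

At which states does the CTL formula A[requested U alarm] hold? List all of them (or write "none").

{Ground, Moving, Floor1}

States satisfying requested: {DoorClosed, Ground}.
States satisfying alarm: {Ground, Moving, Floor1}.
States satisfying A[requested U alarm]: {Ground, Moving, Floor1}.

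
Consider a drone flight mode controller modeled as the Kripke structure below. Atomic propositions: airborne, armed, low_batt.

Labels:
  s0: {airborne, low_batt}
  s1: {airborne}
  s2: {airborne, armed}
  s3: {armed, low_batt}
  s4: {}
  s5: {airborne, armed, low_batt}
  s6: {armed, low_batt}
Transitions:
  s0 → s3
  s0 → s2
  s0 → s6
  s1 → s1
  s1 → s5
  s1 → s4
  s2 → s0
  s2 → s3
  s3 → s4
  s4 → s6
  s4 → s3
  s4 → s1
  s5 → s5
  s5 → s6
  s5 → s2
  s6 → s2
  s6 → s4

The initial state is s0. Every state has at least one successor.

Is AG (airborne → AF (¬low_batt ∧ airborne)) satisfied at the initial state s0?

States satisfying airborne → AF (¬low_batt ∧ airborne): {s1, s2, s3, s4, s6}.
States satisfying AG (airborne → AF (¬low_batt ∧ airborne)): ∅.
s0 is reachable from s0 and violates airborne → AF (¬low_batt ∧ airborne), so AG fails at s0.
s0 ∉ Sat(AG (airborne → AF (¬low_batt ∧ airborne))).

Violated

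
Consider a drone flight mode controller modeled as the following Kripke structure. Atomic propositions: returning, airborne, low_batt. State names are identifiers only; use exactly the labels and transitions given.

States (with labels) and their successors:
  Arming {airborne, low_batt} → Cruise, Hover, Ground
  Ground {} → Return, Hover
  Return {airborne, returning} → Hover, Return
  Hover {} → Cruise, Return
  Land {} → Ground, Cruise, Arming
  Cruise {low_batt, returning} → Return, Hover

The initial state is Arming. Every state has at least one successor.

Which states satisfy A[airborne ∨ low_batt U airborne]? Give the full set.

States satisfying airborne ∨ low_batt: {Arming, Return, Cruise}.
States satisfying airborne: {Arming, Return}.
States satisfying A[airborne ∨ low_batt U airborne]: {Arming, Return}.

{Arming, Return}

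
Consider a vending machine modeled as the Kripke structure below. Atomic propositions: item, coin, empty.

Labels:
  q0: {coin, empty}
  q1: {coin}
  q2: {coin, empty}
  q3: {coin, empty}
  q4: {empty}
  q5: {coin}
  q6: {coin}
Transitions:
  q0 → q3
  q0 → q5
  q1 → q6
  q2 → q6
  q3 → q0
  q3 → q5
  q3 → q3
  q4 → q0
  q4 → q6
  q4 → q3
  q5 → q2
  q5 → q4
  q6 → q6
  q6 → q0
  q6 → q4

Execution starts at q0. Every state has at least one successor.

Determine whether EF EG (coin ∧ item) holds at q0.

States satisfying EG (coin ∧ item): ∅.
States satisfying EF EG (coin ∧ item): ∅.
No suitable path/successor from q0 witnesses the formula.
q0 ∉ Sat(EF EG (coin ∧ item)).

Does not hold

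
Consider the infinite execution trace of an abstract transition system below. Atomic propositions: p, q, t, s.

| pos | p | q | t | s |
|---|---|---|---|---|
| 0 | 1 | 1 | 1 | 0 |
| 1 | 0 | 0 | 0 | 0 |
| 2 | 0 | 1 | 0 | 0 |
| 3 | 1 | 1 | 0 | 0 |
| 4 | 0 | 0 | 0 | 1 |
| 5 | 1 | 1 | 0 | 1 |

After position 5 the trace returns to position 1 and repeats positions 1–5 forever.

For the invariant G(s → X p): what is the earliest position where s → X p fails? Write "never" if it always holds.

5

Check s → X p at each position in order: 0 ✓, 1 ✓, 2 ✓, 3 ✓, 4 ✓.
At position 5 the labels are {p, q, s} and the next position 1 has {}, so s → X p is false there. This is the first violation.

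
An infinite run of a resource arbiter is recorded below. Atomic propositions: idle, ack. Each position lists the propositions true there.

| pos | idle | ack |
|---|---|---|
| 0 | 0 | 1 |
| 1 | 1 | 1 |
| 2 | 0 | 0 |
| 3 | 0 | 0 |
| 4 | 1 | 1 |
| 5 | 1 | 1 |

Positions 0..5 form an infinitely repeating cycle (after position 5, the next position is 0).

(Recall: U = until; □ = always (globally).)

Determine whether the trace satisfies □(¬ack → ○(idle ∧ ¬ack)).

No

¬ack → ○(idle ∧ ¬ack) must hold at every position from 0 onward. It fails at position 2, so □(¬ack → ○(idle ∧ ¬ack)) is false.
Positions where ¬ack holds: 2, 3.
Check ○(idle ∧ ¬ack) at each: 2→fails, 3→fails.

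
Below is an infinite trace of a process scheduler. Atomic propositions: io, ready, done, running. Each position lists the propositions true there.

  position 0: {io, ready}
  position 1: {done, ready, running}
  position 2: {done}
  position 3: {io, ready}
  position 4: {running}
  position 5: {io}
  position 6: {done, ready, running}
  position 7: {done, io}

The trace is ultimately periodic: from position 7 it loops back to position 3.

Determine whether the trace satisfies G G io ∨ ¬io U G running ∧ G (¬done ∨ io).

No

G io must hold at every position from 0 onward. It fails at position 0, so G G io is false.
At position 0: G G io is false; ¬io U G running ∧ G (¬done ∨ io) is false; so G G io ∨ ¬io U G running ∧ G (¬done ∨ io) is false.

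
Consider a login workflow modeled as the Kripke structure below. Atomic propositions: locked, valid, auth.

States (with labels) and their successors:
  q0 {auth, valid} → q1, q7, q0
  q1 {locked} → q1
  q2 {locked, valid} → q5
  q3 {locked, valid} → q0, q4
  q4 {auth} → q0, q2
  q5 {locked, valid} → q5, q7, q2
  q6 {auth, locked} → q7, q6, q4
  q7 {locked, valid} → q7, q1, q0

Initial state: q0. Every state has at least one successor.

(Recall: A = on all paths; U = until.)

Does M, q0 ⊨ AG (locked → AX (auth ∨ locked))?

Yes

States satisfying locked → AX (auth ∨ locked): {q0, q1, q2, q3, q4, q5, q6, q7}.
States satisfying AG (locked → AX (auth ∨ locked)): {q0, q1, q2, q3, q4, q5, q6, q7}.
Every state reachable from q0 satisfies locked → AX (auth ∨ locked).
q0 ∈ Sat(AG (locked → AX (auth ∨ locked))).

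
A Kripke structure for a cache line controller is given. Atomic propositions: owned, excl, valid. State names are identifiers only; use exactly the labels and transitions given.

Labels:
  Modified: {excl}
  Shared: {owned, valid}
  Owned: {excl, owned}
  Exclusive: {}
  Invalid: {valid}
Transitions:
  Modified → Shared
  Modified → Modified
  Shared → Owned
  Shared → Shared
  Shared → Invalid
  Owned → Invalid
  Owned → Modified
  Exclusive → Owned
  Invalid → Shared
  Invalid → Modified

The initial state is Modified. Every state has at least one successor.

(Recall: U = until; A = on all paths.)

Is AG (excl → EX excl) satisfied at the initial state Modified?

States satisfying excl → EX excl: {Modified, Shared, Owned, Exclusive, Invalid}.
States satisfying AG (excl → EX excl): {Modified, Shared, Owned, Exclusive, Invalid}.
Every state reachable from Modified satisfies excl → EX excl.
Modified ∈ Sat(AG (excl → EX excl)).

Satisfied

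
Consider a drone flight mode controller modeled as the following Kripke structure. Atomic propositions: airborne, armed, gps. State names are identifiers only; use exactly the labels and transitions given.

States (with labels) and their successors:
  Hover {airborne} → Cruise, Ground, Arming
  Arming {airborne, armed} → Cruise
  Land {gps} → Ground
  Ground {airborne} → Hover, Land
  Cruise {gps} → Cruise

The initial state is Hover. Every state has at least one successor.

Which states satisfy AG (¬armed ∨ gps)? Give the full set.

States satisfying ¬armed ∨ gps: {Hover, Land, Ground, Cruise}.
States satisfying AG (¬armed ∨ gps): {Cruise}.

{Cruise}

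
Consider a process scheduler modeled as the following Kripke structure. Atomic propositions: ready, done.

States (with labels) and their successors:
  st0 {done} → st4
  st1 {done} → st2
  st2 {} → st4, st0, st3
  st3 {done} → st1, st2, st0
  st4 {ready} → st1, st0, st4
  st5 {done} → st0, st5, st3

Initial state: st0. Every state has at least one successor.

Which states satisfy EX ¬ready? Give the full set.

States satisfying ¬ready: {st0, st1, st2, st3, st5}.
States satisfying EX ¬ready: {st1, st2, st3, st4, st5}.

{st1, st2, st3, st4, st5}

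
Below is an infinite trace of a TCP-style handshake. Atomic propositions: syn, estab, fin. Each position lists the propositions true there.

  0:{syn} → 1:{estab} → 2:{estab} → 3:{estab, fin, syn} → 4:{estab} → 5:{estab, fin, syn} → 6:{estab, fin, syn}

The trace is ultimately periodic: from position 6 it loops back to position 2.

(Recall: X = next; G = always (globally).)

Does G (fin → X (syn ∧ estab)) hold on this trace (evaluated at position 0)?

Violated

fin → X (syn ∧ estab) must hold at every position from 0 onward. It fails at position 3, so G (fin → X (syn ∧ estab)) is false.
Positions where fin holds: 3, 5, 6.
Check X (syn ∧ estab) at each: 3→fails, 5→ok, 6→fails.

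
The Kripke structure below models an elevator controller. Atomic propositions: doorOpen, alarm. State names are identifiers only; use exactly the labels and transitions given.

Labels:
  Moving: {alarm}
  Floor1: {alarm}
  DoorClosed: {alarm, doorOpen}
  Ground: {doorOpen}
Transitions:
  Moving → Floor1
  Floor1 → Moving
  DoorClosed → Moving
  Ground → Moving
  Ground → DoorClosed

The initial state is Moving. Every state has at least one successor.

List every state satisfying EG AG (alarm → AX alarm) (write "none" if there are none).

States satisfying AG (alarm → AX alarm): {Moving, Floor1, DoorClosed, Ground}.
States satisfying EG AG (alarm → AX alarm): {Moving, Floor1, DoorClosed, Ground}.

{Moving, Floor1, DoorClosed, Ground}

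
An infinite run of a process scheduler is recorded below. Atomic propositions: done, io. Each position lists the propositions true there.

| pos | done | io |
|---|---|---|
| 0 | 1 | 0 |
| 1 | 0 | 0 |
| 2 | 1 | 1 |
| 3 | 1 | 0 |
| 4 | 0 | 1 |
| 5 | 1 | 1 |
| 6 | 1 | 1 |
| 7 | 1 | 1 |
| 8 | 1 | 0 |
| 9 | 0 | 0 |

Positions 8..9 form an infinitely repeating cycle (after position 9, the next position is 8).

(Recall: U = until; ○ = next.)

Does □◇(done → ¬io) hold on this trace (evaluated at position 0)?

Holds

◇(done → ¬io) holds at every position 0..9, and those are all positions ever visited, so □◇(done → ¬io) holds.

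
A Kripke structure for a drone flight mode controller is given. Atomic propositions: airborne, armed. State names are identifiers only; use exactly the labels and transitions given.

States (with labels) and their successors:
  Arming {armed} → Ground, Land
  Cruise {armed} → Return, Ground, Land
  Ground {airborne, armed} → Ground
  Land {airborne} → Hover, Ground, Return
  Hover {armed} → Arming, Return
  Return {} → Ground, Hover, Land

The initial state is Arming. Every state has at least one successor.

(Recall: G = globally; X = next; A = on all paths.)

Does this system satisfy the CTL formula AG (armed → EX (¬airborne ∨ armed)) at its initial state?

Satisfied

States satisfying armed → EX (¬airborne ∨ armed): {Arming, Cruise, Ground, Land, Hover, Return}.
States satisfying AG (armed → EX (¬airborne ∨ armed)): {Arming, Cruise, Ground, Land, Hover, Return}.
Every state reachable from Arming satisfies armed → EX (¬airborne ∨ armed).
Arming ∈ Sat(AG (armed → EX (¬airborne ∨ armed))).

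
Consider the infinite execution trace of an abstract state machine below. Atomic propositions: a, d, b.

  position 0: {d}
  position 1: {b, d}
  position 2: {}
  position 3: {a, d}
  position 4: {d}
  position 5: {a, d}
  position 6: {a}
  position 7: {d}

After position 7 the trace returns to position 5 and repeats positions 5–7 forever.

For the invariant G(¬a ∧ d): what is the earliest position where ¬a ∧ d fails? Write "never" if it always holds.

2

Check ¬a ∧ d at each position in order: 0 ✓, 1 ✓.
At position 2 the labels are {}, so ¬a ∧ d is false there. This is the first violation.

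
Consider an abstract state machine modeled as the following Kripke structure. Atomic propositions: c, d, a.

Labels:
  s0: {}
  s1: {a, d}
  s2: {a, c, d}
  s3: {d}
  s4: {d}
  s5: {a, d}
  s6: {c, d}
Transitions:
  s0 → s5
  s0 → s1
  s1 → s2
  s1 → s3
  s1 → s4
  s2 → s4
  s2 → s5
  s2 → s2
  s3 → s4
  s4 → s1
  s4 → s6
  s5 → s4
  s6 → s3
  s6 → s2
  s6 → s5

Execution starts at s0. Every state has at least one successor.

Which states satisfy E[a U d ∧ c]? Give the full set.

{s1, s2, s6}

States satisfying a: {s1, s2, s5}.
States satisfying d ∧ c: {s2, s6}.
States satisfying E[a U d ∧ c]: {s1, s2, s6}.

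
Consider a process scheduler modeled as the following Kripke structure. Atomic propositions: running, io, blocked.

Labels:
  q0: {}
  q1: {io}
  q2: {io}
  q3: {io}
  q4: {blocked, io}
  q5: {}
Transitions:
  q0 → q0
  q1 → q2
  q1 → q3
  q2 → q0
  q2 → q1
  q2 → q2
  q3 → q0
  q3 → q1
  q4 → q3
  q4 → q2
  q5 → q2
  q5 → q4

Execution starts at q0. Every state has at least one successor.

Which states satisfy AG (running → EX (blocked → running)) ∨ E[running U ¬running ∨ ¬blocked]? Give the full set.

{q0, q1, q2, q3, q4, q5}

States satisfying running → EX (blocked → running): {q0, q1, q2, q3, q4, q5}.
States satisfying AG (running → EX (blocked → running)): {q0, q1, q2, q3, q4, q5}.
States satisfying running: ∅.
States satisfying ¬running ∨ ¬blocked: {q0, q1, q2, q3, q4, q5}.
States satisfying E[running U ¬running ∨ ¬blocked]: {q0, q1, q2, q3, q4, q5}.
States satisfying AG (running → EX (blocked → running)) ∨ E[running U ¬running ∨ ¬blocked]: {q0, q1, q2, q3, q4, q5}.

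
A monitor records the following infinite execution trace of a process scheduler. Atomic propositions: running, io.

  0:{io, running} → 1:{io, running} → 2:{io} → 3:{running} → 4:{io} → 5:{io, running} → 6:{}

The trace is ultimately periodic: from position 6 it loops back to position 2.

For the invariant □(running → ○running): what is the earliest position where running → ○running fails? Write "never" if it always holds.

Check running → ○running at each position in order: 0 ✓.
At position 1 the labels are {io, running} and the next position 2 has {io}, so running → ○running is false there. This is the first violation.

1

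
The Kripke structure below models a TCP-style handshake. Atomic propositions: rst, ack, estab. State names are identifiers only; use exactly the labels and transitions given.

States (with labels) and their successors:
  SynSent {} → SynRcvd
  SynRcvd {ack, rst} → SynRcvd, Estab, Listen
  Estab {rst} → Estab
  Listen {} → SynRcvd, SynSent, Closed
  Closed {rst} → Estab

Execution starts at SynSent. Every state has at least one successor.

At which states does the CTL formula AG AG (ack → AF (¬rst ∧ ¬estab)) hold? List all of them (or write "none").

{Estab, Closed}

States satisfying AG (ack → AF (¬rst ∧ ¬estab)): {Estab, Closed}.
States satisfying AG AG (ack → AF (¬rst ∧ ¬estab)): {Estab, Closed}.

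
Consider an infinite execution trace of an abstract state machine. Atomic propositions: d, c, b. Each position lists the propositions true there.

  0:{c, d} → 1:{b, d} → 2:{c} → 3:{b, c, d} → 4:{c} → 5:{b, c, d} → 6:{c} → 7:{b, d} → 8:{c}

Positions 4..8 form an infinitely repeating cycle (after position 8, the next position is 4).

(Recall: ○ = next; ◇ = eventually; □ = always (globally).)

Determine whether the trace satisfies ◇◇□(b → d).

Yes

◇□(b → d) holds at position 0, which is reachable from 0, so ◇◇□(b → d) holds.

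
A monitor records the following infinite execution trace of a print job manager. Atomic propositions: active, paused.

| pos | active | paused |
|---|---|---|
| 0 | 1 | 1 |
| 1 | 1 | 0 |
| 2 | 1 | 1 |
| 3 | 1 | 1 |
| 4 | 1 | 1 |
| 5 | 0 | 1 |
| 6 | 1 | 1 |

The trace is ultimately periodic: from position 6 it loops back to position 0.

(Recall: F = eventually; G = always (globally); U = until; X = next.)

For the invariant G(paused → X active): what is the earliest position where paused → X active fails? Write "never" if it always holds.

Check paused → X active at each position in order: 0 ✓, 1 ✓, 2 ✓, 3 ✓.
At position 4 the labels are {active, paused} and the next position 5 has {paused}, so paused → X active is false there. This is the first violation.

4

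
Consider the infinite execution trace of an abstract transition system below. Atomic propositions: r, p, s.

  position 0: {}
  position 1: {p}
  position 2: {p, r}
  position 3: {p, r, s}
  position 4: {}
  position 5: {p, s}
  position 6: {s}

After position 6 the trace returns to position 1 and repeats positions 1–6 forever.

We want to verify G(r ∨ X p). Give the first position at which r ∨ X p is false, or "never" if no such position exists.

Check r ∨ X p at each position in order: 0 ✓, 1 ✓, 2 ✓, 3 ✓, 4 ✓.
At position 5 the labels are {p, s} and the next position 6 has {s}, so r ∨ X p is false there. This is the first violation.

5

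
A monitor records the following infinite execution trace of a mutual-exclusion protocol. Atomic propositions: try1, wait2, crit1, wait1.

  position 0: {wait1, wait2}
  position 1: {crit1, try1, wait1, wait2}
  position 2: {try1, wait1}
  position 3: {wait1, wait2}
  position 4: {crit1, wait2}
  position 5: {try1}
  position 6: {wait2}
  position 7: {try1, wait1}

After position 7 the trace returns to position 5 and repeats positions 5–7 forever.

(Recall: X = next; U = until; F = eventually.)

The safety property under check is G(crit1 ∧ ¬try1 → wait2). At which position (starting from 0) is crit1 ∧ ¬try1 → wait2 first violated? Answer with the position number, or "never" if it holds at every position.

crit1 ∧ ¬try1 → wait2 holds at every position 0..7, and those are all the positions the trace ever visits, so the invariant G(crit1 ∧ ¬try1 → wait2) is never violated.

never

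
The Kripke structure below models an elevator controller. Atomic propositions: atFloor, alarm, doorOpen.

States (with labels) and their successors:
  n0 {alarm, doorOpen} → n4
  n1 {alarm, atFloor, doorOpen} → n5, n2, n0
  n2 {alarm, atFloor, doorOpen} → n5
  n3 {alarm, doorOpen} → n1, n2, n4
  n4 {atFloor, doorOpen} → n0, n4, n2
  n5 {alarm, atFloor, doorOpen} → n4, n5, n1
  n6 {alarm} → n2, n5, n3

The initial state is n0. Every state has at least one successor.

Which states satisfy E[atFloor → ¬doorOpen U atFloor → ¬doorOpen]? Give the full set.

{n0, n3, n6}

States satisfying atFloor → ¬doorOpen: {n0, n3, n6}.
States satisfying E[atFloor → ¬doorOpen U atFloor → ¬doorOpen]: {n0, n3, n6}.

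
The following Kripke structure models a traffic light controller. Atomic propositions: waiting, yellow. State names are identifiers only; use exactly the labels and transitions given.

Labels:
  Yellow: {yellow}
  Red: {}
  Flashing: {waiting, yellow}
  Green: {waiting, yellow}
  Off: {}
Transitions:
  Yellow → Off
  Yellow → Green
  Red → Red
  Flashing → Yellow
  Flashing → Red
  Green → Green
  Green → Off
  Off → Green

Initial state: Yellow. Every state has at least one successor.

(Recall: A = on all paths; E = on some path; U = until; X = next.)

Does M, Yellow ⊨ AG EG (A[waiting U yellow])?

States satisfying EG (A[waiting U yellow]): {Yellow, Flashing, Green}.
States satisfying AG EG (A[waiting U yellow]): ∅.
Off is reachable from Yellow and violates EG (A[waiting U yellow]), so AG fails at Yellow.
Yellow ∉ Sat(AG EG (A[waiting U yellow])).

Does not hold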